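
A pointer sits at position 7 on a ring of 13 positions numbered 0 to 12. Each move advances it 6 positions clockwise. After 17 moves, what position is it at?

17·6 = 102.
102 mod 13 = 11 (since 7·13 = 91).
(7 + 11) mod 13 = 5.

5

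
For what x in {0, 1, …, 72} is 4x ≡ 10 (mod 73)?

39

The inverse of 4 mod 73 is 55 (since 4·55 = 220 ≡ 1).
So x ≡ 55·10 = 550 ≡ 39 (mod 73).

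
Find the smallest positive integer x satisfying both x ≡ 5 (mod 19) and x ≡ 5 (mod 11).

5

x ≡ 5 (mod 11) gives x ∈ {5}.
The first of these with x mod 19 = 5 is 5.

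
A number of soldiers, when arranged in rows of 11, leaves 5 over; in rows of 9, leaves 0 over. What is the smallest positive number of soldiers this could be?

27

Since 9·5 ≡ 1 (mod 11), take x = 0 + 9·((5−0)·5 mod 11) = 0 + 9·3 = 27.
Check: 27 mod 11 = 5, 27 mod 9 = 0.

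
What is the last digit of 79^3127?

9

Last digits of 9^n: 9, 1 (period 2).
3127 leaves remainder 1 on division by 2, so 79^3127 ends in 9.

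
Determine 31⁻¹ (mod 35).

31·26 = 806 = 23·35 + 1, so 31⁻¹ ≡ 26 (mod 35).

26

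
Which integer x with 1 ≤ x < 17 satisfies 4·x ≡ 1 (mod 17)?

17 = 4·4 + 1
4 = 4·1 + 0
Back-substituting gives 4·13 ≡ 1 (mod 17).

13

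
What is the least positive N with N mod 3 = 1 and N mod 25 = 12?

37

x ≡ 1 (mod 3) gives x ∈ {1, 4, 7, 10, 13, 16, 19, 22, …}.
The first of these with x mod 25 = 12 is 37.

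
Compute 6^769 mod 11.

2

Square-and-reduce mod 11: 6^1≡6, 6^2≡3, 6^4≡9, 6^8≡4, 6^16≡5, 6^32≡3, 6^64≡9, 6^128≡4, 6^256≡5, 6^512≡3.
769 = 1 + 256 + 512, so 6^769 ≡ 6·5·3 ≡ 2 (mod 11).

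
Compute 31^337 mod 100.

By repeated squaring mod 100: 31^1≡31, 31^2≡61, 31^4≡21, 31^8≡41, 31^16≡81, 31^32≡61, 31^64≡21, 31^128≡41, 31^256≡81.
337 = 1 + 16 + 64 + 256, so 31^337 ≡ 31·81·21·81 ≡ 11 (mod 100).

11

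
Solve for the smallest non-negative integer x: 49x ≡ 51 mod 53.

27

The inverse of 49 mod 53 is 13 (since 49·13 = 637 ≡ 1).
Multiplying both sides by 13: x ≡ 13·51 = 663 ≡ 27 (mod 53).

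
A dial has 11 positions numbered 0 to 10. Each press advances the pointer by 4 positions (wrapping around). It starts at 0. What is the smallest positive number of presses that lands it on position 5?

4

4⁻¹ ≡ 3 (mod 11) because 4·3 = 12 = 1·11 + 1.
Multiplying both sides by 3: x ≡ 3·5 = 15 ≡ 4 (mod 11).
Check: 4·4 = 16 = 1·11 + 5.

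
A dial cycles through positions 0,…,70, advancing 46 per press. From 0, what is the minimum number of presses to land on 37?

61

46⁻¹ ≡ 17 (mod 71) because 46·17 = 782 = 11·71 + 1.
So x ≡ 17·37 = 629 ≡ 61 (mod 71).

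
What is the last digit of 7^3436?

The units digit of 7^n cycles with period 4: 7, 9, 3, 1, …
3436 leaves remainder 0 on division by 4, so 7^3436 ends in 1.

1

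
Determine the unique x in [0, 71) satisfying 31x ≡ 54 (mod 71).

31⁻¹ ≡ 55 (mod 71) because 31·55 = 1705 = 24·71 + 1.
So x ≡ 55·54 = 2970 ≡ 59 (mod 71).
Check: 31·59 = 1829 = 25·71 + 54.

59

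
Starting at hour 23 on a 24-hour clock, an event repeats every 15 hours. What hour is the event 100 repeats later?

100·15 = 1500.
1500 mod 24 = 12 (since 62·24 = 1488).
(23 + 12) mod 24 = 11.

11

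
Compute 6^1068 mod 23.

6

Square-and-reduce mod 23: 6^1≡6, 6^2≡13, 6^4≡8, 6^8≡18, 6^16≡2, 6^32≡4, 6^64≡16, 6^128≡3, 6^256≡9, 6^512≡12, 6^1024≡6.
1068 = 4 + 8 + 32 + 1024, so 6^1068 ≡ 8·18·4·6 ≡ 6 (mod 23).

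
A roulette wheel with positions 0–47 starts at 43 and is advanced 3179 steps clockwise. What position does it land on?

6

Dividing 3179 by 48 gives quotient 66 and remainder 11.
(43 + 11) mod 48 = 6.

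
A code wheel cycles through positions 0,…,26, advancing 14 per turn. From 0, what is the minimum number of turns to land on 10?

14⁻¹ ≡ 2 (mod 27) because 14·2 = 28 = 1·27 + 1.
Multiplying both sides by 2: x ≡ 2·10 = 20 ≡ 20 (mod 27).
Check: 14·20 = 280 = 10·27 + 10.

20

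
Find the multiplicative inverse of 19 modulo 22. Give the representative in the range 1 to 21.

7

19·7 = 133 = 6·22 + 1, so 19⁻¹ ≡ 7 (mod 22).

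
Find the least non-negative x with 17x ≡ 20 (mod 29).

8

17⁻¹ ≡ 12 (mod 29) because 17·12 = 204 = 7·29 + 1.
Multiplying both sides by 12: x ≡ 12·20 = 240 ≡ 8 (mod 29).
Check: 17·8 = 136 = 4·29 + 20.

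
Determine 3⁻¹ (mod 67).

3·45 = 135 = 2·67 + 1, so 3⁻¹ ≡ 45 (mod 67).

45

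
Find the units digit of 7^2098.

Last digits of 7^n: 7, 9, 3, 1 (period 4).
2098 leaves remainder 2 on division by 4, so 7^2098 ends in 9.

9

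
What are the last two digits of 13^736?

41

Successive squares of 13 mod 100: 13^1≡13, 13^2≡69, 13^4≡61, 13^8≡21, 13^16≡41, 13^32≡81, 13^64≡61, 13^128≡21, 13^256≡41, 13^512≡81.
Since 736 = 32 + 64 + 128 + 512 in binary, 13^736 ≡ 81·61·21·81 ≡ 41 (mod 100).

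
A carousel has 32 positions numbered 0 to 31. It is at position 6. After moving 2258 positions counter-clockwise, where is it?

20

2258 = 70·32 + 18, so 2258 mod 32 = 18.
(6 − 18) mod 32 = 20.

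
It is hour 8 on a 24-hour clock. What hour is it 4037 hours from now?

13

4037 mod 24 = 5 (since 168·24 = 4032).
(8 + 5) mod 24 = 13.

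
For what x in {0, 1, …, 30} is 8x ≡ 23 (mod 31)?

30

The inverse of 8 mod 31 is 4 (since 8·4 = 32 ≡ 1).
So x ≡ 4·23 = 92 ≡ 30 (mod 31).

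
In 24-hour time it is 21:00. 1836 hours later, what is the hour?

1836 − 76·24 = 12, so 1836 ≡ 12 (mod 24).
(21 + 12) mod 24 = 9.

9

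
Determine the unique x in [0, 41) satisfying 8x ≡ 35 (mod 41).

8⁻¹ ≡ 36 (mod 41) because 8·36 = 288 = 7·41 + 1.
So x ≡ 36·35 = 1260 ≡ 30 (mod 41).

30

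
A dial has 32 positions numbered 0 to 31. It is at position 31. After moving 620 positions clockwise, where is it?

620 = 19·32 + 12, so 620 mod 32 = 12.
(31 + 12) mod 32 = 11.

11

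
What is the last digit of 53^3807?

7

Powers of 3 mod 10 repeat with period 4: 3, 9, 7, 1.
3807 leaves remainder 3 on division by 4, so 53^3807 ends in 7.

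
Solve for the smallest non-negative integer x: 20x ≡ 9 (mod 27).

20⁻¹ ≡ 23 (mod 27) because 20·23 = 460 = 17·27 + 1.
Multiplying both sides by 23: x ≡ 23·9 = 207 ≡ 18 (mod 27).

18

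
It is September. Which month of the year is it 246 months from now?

March

246 − 20·12 = 6, so 246 ≡ 6 (mod 12).
September + 6 months → March.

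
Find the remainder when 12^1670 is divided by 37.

7

Successive squares of 12 mod 37: 12^1≡12, 12^2≡33, 12^4≡16, 12^8≡34, 12^16≡9, 12^32≡7, 12^64≡12, 12^128≡33, 12^256≡16, 12^512≡34, 12^1024≡9.
1670 = 2 + 4 + 128 + 512 + 1024, so 12^1670 ≡ 33·16·33·34·9 ≡ 7 (mod 37).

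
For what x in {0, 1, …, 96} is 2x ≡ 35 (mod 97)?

2⁻¹ ≡ 49 (mod 97) because 2·49 = 98 = 1·97 + 1.
Multiplying both sides by 49: x ≡ 49·35 = 1715 ≡ 66 (mod 97).
Check: 2·66 = 132 = 1·97 + 35.

66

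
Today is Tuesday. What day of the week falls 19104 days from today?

19104 − 2729·7 = 1, so 19104 ≡ 1 (mod 7).
Tuesday + 1 day → Wednesday.

Wednesday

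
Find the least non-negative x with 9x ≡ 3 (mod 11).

4

9⁻¹ ≡ 5 (mod 11) because 9·5 = 45 = 4·11 + 1.
Multiplying both sides by 5: x ≡ 5·3 = 15 ≡ 4 (mod 11).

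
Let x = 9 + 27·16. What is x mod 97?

27·16 = 432.
432 − 4·97 = 44, so 432 ≡ 44 (mod 97).
(9 + 44) mod 97 = 53.

53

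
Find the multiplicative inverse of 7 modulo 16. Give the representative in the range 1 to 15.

16 = 2·7 + 2
7 = 3·2 + 1
2 = 2·1 + 0
Back-substituting gives 7·7 ≡ 1 (mod 16).

7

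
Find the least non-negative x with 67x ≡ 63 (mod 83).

22

The inverse of 67 mod 83 is 57 (since 67·57 = 3819 ≡ 1).
So x ≡ 57·63 = 3591 ≡ 22 (mod 83).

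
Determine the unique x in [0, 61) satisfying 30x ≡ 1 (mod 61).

59

30⁻¹ ≡ 59 (mod 61) because 30·59 = 1770 = 29·61 + 1.
So x ≡ 59·1 = 59 ≡ 59 (mod 61).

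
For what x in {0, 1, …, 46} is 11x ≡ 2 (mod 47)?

13

11⁻¹ ≡ 30 (mod 47) because 11·30 = 330 = 7·47 + 1.
So x ≡ 30·2 = 60 ≡ 13 (mod 47).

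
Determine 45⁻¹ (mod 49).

45·12 = 540 = 11·49 + 1, so 45⁻¹ ≡ 12 (mod 49).

12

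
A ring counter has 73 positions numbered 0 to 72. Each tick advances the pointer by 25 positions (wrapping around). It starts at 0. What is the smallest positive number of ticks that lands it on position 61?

25⁻¹ ≡ 38 (mod 73) because 25·38 = 950 = 13·73 + 1.
So x ≡ 38·61 = 2318 ≡ 55 (mod 73).
Check: 25·55 = 1375 = 18·73 + 61.

55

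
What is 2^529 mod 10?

2

The units digit of 2^n cycles with period 4: 2, 4, 8, 6, …
529 mod 4 = 1, so the last digit matches 2^1 = 2.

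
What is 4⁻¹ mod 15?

4·4 = 16 = 1·15 + 1, so 4⁻¹ ≡ 4 (mod 15).

4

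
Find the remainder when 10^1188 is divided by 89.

Square-and-reduce mod 89: 10^1≡10, 10^2≡11, 10^4≡32, 10^8≡45, 10^16≡67, 10^32≡39, 10^64≡8, 10^128≡64, 10^256≡2, 10^512≡4, 10^1024≡16.
Since 1188 = 4 + 32 + 128 + 1024 in binary, 10^1188 ≡ 32·39·64·16 ≡ 1 (mod 89).

1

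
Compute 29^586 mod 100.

21

By repeated squaring mod 100: 29^1≡29, 29^2≡41, 29^4≡81, 29^8≡61, 29^16≡21, 29^32≡41, 29^64≡81, 29^128≡61, 29^256≡21, 29^512≡41.
Since 586 = 2 + 8 + 64 + 512 in binary, 29^586 ≡ 41·61·81·41 ≡ 21 (mod 100).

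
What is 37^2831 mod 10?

3

Powers of 7 mod 10 repeat with period 4: 7, 9, 3, 1.
2831 mod 4 = 3, so the last digit matches 7^3 = 3.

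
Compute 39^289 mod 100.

59

Successive squares of 39 mod 100: 39^1≡39, 39^2≡21, 39^4≡41, 39^8≡81, 39^16≡61, 39^32≡21, 39^64≡41, 39^128≡81, 39^256≡61.
289 = 1 + 32 + 256, so 39^289 ≡ 39·21·61 ≡ 59 (mod 100).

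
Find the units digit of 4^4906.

Last digits of 4^n: 4, 6 (period 2).
4906 leaves remainder 0 on division by 2, so 4^4906 ends in 6.

6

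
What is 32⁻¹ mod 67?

44

32·44 = 1408 = 21·67 + 1, so 32⁻¹ ≡ 44 (mod 67).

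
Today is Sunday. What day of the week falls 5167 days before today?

5167 − 738·7 = 1, so 5167 ≡ 1 (mod 7).
Sunday − 1 day → Saturday.

Saturday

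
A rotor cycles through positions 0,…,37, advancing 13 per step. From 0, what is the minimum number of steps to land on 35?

The inverse of 13 mod 38 is 3 (since 13·3 = 39 ≡ 1).
So x ≡ 3·35 = 105 ≡ 29 (mod 38).
Check: 13·29 = 377 = 9·38 + 35.

29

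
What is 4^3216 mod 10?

Last digits of 4^n: 4, 6 (period 2).
3216 leaves remainder 0 on division by 2, so 4^3216 ends in 6.

6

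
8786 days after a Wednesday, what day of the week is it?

8786 = 1255·7 + 1, so 8786 mod 7 = 1.
Wednesday + 1 day → Thursday.

Thursday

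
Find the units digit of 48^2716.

Powers of 8 mod 10 repeat with period 4: 8, 4, 2, 6.
2716 leaves remainder 0 on division by 4, so 48^2716 ends in 6.

6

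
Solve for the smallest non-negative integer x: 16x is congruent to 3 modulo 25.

8

The inverse of 16 mod 25 is 11 (since 16·11 = 176 ≡ 1).
Multiplying both sides by 11: x ≡ 11·3 = 33 ≡ 8 (mod 25).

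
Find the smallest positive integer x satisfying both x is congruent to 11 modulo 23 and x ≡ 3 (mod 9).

57

x ≡ 3 (mod 9) gives x ∈ {3, 12, 21, 30, 39, 48, 57}.
The first of these with x mod 23 = 11 is 57.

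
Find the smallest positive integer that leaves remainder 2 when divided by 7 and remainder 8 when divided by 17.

x ≡ 2 (mod 7) gives x ∈ {2, 9, 16, 23, 30, 37, 44, 51, …}.
The first of these with x mod 17 = 8 is 93.

93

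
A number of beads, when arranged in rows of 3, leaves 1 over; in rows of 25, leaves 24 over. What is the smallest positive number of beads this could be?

49

x ≡ 1 (mod 3) gives x ∈ {1, 4, 7, 10, 13, 16, 19, 22, …}.
The first of these with x mod 25 = 24 is 49.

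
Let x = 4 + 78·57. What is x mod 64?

78·57 = 4446.
Dividing 4446 by 64 gives quotient 69 and remainder 30.
(4 + 30) mod 64 = 34.

34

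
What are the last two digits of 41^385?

By repeated squaring mod 100: 41^1≡41, 41^2≡81, 41^4≡61, 41^8≡21, 41^16≡41, 41^32≡81, 41^64≡61, 41^128≡21, 41^256≡41.
Since 385 = 1 + 128 + 256 in binary, 41^385 ≡ 41·21·41 ≡ 1 (mod 100).

01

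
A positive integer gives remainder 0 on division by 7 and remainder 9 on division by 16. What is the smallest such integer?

105

x ≡ 0 (mod 7) gives x ∈ {0, 7, 14, 21, 28, 35, 42, 49, …}.
The first of these with x mod 16 = 9 is 105.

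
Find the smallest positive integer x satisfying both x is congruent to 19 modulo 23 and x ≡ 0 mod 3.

42

x ≡ 0 (mod 3) gives x ∈ {0, 3, 6, 9, 12, 15, 18, 21, …}.
The first of these with x mod 23 = 19 is 42.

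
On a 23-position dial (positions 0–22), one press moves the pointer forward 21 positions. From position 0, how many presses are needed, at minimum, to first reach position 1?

11

23 = 1·21 + 2
21 = 10·2 + 1
2 = 2·1 + 0
Back-substituting gives 21·11 ≡ 1 (mod 23).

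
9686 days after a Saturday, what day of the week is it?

9686 = 1383·7 + 5, so 9686 mod 7 = 5.
Saturday + 5 days → Thursday.

Thursday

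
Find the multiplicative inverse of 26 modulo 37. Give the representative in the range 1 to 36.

10

37 = 1·26 + 11
26 = 2·11 + 4
11 = 2·4 + 3
4 = 1·3 + 1
3 = 3·1 + 0
Back-substituting gives 26·10 ≡ 1 (mod 37).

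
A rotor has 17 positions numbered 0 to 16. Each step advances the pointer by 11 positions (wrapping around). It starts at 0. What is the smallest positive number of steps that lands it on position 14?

11⁻¹ ≡ 14 (mod 17) because 11·14 = 154 = 9·17 + 1.
So x ≡ 14·14 = 196 ≡ 9 (mod 17).

9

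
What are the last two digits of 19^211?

19

By repeated squaring mod 100: 19^1≡19, 19^2≡61, 19^4≡21, 19^8≡41, 19^16≡81, 19^32≡61, 19^64≡21, 19^128≡41.
Since 211 = 1 + 2 + 16 + 64 + 128 in binary, 19^211 ≡ 19·61·81·21·41 ≡ 19 (mod 100).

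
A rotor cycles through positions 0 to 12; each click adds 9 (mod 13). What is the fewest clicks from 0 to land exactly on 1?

9·3 = 27 = 2·13 + 1, so 9⁻¹ ≡ 3 (mod 13).

3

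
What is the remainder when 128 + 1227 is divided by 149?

14

1227 = 8·149 + 35, so 1227 mod 149 = 35.
(128 + 35) mod 149 = 14.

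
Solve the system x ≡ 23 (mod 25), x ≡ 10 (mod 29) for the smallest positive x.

648

x ≡ 23 (mod 25) gives x ∈ {23, 48, 73, 98, 123, 148, 173, 198, …}.
The first of these with x mod 29 = 10 is 648.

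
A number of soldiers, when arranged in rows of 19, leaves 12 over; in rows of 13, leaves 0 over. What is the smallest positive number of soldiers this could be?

Since 13·3 ≡ 1 (mod 19), take x = 0 + 13·((12−0)·3 mod 19) = 0 + 13·17 = 221.
Check: 221 mod 19 = 12, 221 mod 13 = 0.

221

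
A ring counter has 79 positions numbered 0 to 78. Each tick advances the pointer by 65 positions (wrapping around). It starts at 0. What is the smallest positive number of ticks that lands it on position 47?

70

The inverse of 65 mod 79 is 62 (since 65·62 = 4030 ≡ 1).
So x ≡ 62·47 = 2914 ≡ 70 (mod 79).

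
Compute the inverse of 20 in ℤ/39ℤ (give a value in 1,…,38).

39 = 1·20 + 19
20 = 1·19 + 1
19 = 19·1 + 0
Back-substituting gives 20·2 ≡ 1 (mod 39).

2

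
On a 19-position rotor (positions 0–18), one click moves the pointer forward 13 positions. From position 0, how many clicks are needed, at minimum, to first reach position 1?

3

19 = 1·13 + 6
13 = 2·6 + 1
6 = 6·1 + 0
Back-substituting gives 13·3 ≡ 1 (mod 19).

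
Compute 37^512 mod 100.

81

By repeated squaring mod 100: 37^1≡37, 37^2≡69, 37^4≡61, 37^8≡21, 37^16≡41, 37^32≡81, 37^64≡61, 37^128≡21, 37^256≡41, 37^512≡81.
Since 512 = 512 in binary, 37^512 ≡ 81 ≡ 81 (mod 100).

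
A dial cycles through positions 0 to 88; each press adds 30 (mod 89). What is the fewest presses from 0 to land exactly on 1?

3

89 = 2·30 + 29
30 = 1·29 + 1
29 = 29·1 + 0
Back-substituting gives 30·3 ≡ 1 (mod 89).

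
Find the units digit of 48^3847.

Last digits of 8^n: 8, 4, 2, 6 (period 4).
3847 mod 4 = 3, so the last digit matches 8^3 = 2.

2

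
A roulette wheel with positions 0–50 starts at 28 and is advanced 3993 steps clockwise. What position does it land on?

43

3993 mod 51 = 15 (since 78·51 = 3978).
(28 + 15) mod 51 = 43.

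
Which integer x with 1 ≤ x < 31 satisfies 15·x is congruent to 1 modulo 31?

31 = 2·15 + 1
15 = 15·1 + 0
Back-substituting gives 15·29 ≡ 1 (mod 31).

29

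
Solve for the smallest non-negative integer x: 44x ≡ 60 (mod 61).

The inverse of 44 mod 61 is 43 (since 44·43 = 1892 ≡ 1).
So x ≡ 43·60 = 2580 ≡ 18 (mod 61).

18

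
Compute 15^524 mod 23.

Square-and-reduce mod 23: 15^1≡15, 15^2≡18, 15^4≡2, 15^8≡4, 15^16≡16, 15^32≡3, 15^64≡9, 15^128≡12, 15^256≡6, 15^512≡13.
Since 524 = 4 + 8 + 512 in binary, 15^524 ≡ 2·4·13 ≡ 12 (mod 23).

12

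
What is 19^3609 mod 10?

9

The units digit of 19^n cycles with period 2: 9, 1, …
3609 mod 2 = 1, so the last digit matches 9^1 = 9.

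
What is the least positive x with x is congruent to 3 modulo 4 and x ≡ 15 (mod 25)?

15

Since 25·1 ≡ 1 (mod 4), take x = 15 + 25·((3−15)·1 mod 4) = 15 + 25·0 = 15.
Check: 15 mod 4 = 3, 15 mod 25 = 15.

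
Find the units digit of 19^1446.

1

Last digits of 9^n: 9, 1 (period 2).
1446 mod 2 = 0, so the last digit matches 9^2 = 1.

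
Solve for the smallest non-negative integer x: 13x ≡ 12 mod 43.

34

The inverse of 13 mod 43 is 10 (since 13·10 = 130 ≡ 1).
So x ≡ 10·12 = 120 ≡ 34 (mod 43).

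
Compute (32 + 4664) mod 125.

71

Dividing 4664 by 125 gives quotient 37 and remainder 39.
(32 + 39) mod 125 = 71.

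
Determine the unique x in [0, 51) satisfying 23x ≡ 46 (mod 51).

2

23⁻¹ ≡ 20 (mod 51) because 23·20 = 460 = 9·51 + 1.
Multiplying both sides by 20: x ≡ 20·46 = 920 ≡ 2 (mod 51).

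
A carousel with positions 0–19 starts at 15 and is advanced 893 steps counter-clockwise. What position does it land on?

Dividing 893 by 20 gives quotient 44 and remainder 13.
(15 − 13) mod 20 = 2.

2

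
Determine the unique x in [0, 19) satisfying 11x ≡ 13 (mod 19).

The inverse of 11 mod 19 is 7 (since 11·7 = 77 ≡ 1).
Multiplying both sides by 7: x ≡ 7·13 = 91 ≡ 15 (mod 19).
Check: 11·15 = 165 = 8·19 + 13.

15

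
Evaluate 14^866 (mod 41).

By repeated squaring mod 41: 14^1≡14, 14^2≡32, 14^4≡40, 14^8≡1, 14^16≡1, 14^32≡1, 14^64≡1, 14^128≡1, 14^256≡1, 14^512≡1.
Since 866 = 2 + 32 + 64 + 256 + 512 in binary, 14^866 ≡ 32·1·1·1·1 ≡ 32 (mod 41).

32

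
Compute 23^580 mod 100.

Successive squares of 23 mod 100: 23^1≡23, 23^2≡29, 23^4≡41, 23^8≡81, 23^16≡61, 23^32≡21, 23^64≡41, 23^128≡81, 23^256≡61, 23^512≡21.
580 = 4 + 64 + 512, so 23^580 ≡ 41·41·21 ≡ 1 (mod 100).

1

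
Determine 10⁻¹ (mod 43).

13

10·13 = 130 = 3·43 + 1, so 10⁻¹ ≡ 13 (mod 43).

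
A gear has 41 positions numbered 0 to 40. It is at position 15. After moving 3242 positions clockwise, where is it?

18

3242 − 79·41 = 3, so 3242 ≡ 3 (mod 41).
(15 + 3) mod 41 = 18.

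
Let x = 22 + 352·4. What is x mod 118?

352·4 = 1408.
Dividing 1408 by 118 gives quotient 11 and remainder 110.
(22 + 110) mod 118 = 14.

14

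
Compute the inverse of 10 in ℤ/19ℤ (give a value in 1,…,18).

2

19 = 1·10 + 9
10 = 1·9 + 1
9 = 9·1 + 0
Back-substituting gives 10·2 ≡ 1 (mod 19).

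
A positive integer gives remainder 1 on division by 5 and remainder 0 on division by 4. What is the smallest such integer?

Since 4·4 ≡ 1 (mod 5), take x = 0 + 4·((1−0)·4 mod 5) = 0 + 4·4 = 16.
Check: 16 mod 5 = 1, 16 mod 4 = 0.

16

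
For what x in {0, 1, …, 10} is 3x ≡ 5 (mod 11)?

9

The inverse of 3 mod 11 is 4 (since 3·4 = 12 ≡ 1).
Multiplying both sides by 4: x ≡ 4·5 = 20 ≡ 9 (mod 11).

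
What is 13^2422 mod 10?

9

Last digits of 3^n: 3, 9, 7, 1 (period 4).
2422 leaves remainder 2 on division by 4, so 13^2422 ends in 9.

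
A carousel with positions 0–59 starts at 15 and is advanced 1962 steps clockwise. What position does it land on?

Dividing 1962 by 60 gives quotient 32 and remainder 42.
(15 + 42) mod 60 = 57.

57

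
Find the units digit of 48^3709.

The units digit of 48^n cycles with period 4: 8, 4, 2, 6, …
3709 mod 4 = 1, so the last digit matches 8^1 = 8.

8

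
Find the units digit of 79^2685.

The units digit of 79^n cycles with period 2: 9, 1, …
2685 mod 2 = 1, so the last digit matches 9^1 = 9.

9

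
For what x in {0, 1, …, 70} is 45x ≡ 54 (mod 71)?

45⁻¹ ≡ 30 (mod 71) because 45·30 = 1350 = 19·71 + 1.
So x ≡ 30·54 = 1620 ≡ 58 (mod 71).
Check: 45·58 = 2610 = 36·71 + 54.

58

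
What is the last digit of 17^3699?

3

Powers of 7 mod 10 repeat with period 4: 7, 9, 3, 1.
3699 mod 4 = 3, so the last digit matches 7^3 = 3.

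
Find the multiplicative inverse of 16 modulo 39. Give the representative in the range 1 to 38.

39 = 2·16 + 7
16 = 2·7 + 2
7 = 3·2 + 1
2 = 2·1 + 0
Back-substituting gives 16·22 ≡ 1 (mod 39).

22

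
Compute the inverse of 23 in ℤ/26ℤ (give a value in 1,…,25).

17

26 = 1·23 + 3
23 = 7·3 + 2
3 = 1·2 + 1
2 = 2·1 + 0
Back-substituting gives 23·17 ≡ 1 (mod 26).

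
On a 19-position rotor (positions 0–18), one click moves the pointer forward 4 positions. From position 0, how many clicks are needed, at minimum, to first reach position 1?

19 = 4·4 + 3
4 = 1·3 + 1
3 = 3·1 + 0
Back-substituting gives 4·5 ≡ 1 (mod 19).

5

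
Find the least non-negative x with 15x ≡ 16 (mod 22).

4

The inverse of 15 mod 22 is 3 (since 15·3 = 45 ≡ 1).
So x ≡ 3·16 = 48 ≡ 4 (mod 22).
Check: 15·4 = 60 = 2·22 + 16.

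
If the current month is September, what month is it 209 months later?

February

209 = 17·12 + 5, so 209 mod 12 = 5.
September + 5 months → February.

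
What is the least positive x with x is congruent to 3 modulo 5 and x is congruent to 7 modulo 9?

x ≡ 3 (mod 5) gives x ∈ {3, 8, 13, 18, 23, 28, 33, 38, …}.
The first of these with x mod 9 = 7 is 43.

43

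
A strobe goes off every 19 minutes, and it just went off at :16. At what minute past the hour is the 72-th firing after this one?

72·19 = 1368.
1368 = 22·60 + 48, so 1368 mod 60 = 48.
(16 + 48) mod 60 = 4.

4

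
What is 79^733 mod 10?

9

Powers of 9 mod 10 repeat with period 2: 9, 1.
733 mod 2 = 1, so the last digit matches 9^1 = 9.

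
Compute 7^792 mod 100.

Successive squares of 7 mod 100: 7^1≡7, 7^2≡49, 7^4≡1, 7^8≡1, 7^16≡1, 7^32≡1, 7^64≡1, 7^128≡1, 7^256≡1, 7^512≡1.
792 = 8 + 16 + 256 + 512, so 7^792 ≡ 1·1·1·1 ≡ 1 (mod 100).

1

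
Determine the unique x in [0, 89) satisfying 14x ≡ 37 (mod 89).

9

The inverse of 14 mod 89 is 70 (since 14·70 = 980 ≡ 1).
So x ≡ 70·37 = 2590 ≡ 9 (mod 89).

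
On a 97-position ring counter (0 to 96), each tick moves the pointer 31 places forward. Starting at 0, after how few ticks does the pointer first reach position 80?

37

31⁻¹ ≡ 72 (mod 97) because 31·72 = 2232 = 23·97 + 1.
So x ≡ 72·80 = 5760 ≡ 37 (mod 97).
Check: 31·37 = 1147 = 11·97 + 80.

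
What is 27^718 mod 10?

9

Last digits of 7^n: 7, 9, 3, 1 (period 4).
718 leaves remainder 2 on division by 4, so 27^718 ends in 9.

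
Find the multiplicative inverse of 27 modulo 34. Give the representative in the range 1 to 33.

29

34 = 1·27 + 7
27 = 3·7 + 6
7 = 1·6 + 1
6 = 6·1 + 0
Back-substituting gives 27·29 ≡ 1 (mod 34).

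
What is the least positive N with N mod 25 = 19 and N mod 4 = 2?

x ≡ 2 (mod 4) gives x ∈ {2, 6, 10, 14, 18, 22, 26, 30, …}.
The first of these with x mod 25 = 19 is 94.

94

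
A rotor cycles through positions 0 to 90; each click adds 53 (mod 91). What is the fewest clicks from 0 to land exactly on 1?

91 = 1·53 + 38
53 = 1·38 + 15
38 = 2·15 + 8
15 = 1·8 + 7
8 = 1·7 + 1
7 = 7·1 + 0
Back-substituting gives 53·79 ≡ 1 (mod 91).

79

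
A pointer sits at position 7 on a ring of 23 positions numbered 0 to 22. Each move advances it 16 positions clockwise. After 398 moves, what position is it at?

398·16 = 6368.
Dividing 6368 by 23 gives quotient 276 and remainder 20.
(7 + 20) mod 23 = 4.

4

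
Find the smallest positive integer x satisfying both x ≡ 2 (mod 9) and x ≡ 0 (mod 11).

11

x ≡ 2 (mod 9) gives x ∈ {2, 11}.
The first of these with x mod 11 = 0 is 11.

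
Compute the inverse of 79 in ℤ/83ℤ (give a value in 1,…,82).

79·62 = 4898 = 59·83 + 1, so 79⁻¹ ≡ 62 (mod 83).

62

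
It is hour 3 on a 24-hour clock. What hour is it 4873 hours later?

4

4873 mod 24 = 1 (since 203·24 = 4872).
(3 + 1) mod 24 = 4.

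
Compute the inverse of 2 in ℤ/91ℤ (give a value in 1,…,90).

91 = 45·2 + 1
2 = 2·1 + 0
Back-substituting gives 2·46 ≡ 1 (mod 91).

46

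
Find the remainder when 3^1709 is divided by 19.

Successive squares of 3 mod 19: 3^1≡3, 3^2≡9, 3^4≡5, 3^8≡6, 3^16≡17, 3^32≡4, 3^64≡16, 3^128≡9, 3^256≡5, 3^512≡6, 3^1024≡17.
Since 1709 = 1 + 4 + 8 + 32 + 128 + 512 + 1024 in binary, 3^1709 ≡ 3·5·6·4·9·6·17 ≡ 13 (mod 19).

13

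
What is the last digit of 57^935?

Powers of 7 mod 10 repeat with period 4: 7, 9, 3, 1.
935 mod 4 = 3, so the last digit matches 7^3 = 3.

3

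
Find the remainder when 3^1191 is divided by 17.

11

Square-and-reduce mod 17: 3^1≡3, 3^2≡9, 3^4≡13, 3^8≡16, 3^16≡1, 3^32≡1, 3^64≡1, 3^128≡1, 3^256≡1, 3^512≡1, 3^1024≡1.
Since 1191 = 1 + 2 + 4 + 32 + 128 + 1024 in binary, 3^1191 ≡ 3·9·13·1·1·1 ≡ 11 (mod 17).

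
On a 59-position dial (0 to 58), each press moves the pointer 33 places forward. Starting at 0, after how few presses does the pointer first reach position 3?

43

The inverse of 33 mod 59 is 34 (since 33·34 = 1122 ≡ 1).
Multiplying both sides by 34: x ≡ 34·3 = 102 ≡ 43 (mod 59).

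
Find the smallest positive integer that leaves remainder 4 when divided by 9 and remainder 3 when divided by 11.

x ≡ 4 (mod 9) gives x ∈ {4, 13, 22, 31, 40, 49, 58}.
The first of these with x mod 11 = 3 is 58.

58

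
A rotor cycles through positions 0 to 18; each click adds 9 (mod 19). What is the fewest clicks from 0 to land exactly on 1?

19 = 2·9 + 1
9 = 9·1 + 0
Back-substituting gives 9·17 ≡ 1 (mod 19).

17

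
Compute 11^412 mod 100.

By repeated squaring mod 100: 11^1≡11, 11^2≡21, 11^4≡41, 11^8≡81, 11^16≡61, 11^32≡21, 11^64≡41, 11^128≡81, 11^256≡61.
Since 412 = 4 + 8 + 16 + 128 + 256 in binary, 11^412 ≡ 41·81·61·81·61 ≡ 21 (mod 100).

21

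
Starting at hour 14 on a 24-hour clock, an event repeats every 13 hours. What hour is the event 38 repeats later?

4

38·13 = 494.
494 = 20·24 + 14, so 494 mod 24 = 14.
(14 + 14) mod 24 = 4.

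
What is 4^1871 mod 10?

4

Powers of 4 mod 10 repeat with period 2: 4, 6.
1871 mod 2 = 1, so the last digit matches 4^1 = 4.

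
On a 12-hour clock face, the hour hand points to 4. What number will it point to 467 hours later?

3

467 = 38·12 + 11, so 467 mod 12 = 11.
4 + 11 → 3 on a 12-hour dial.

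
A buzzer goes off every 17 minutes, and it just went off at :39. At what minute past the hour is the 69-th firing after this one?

12

69·17 = 1173.
1173 = 19·60 + 33, so 1173 mod 60 = 33.
(39 + 33) mod 60 = 12.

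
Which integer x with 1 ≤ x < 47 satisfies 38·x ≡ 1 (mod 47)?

38·26 = 988 = 21·47 + 1, so 38⁻¹ ≡ 26 (mod 47).

26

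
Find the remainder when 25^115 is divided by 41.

40

Successive squares of 25 mod 41: 25^1≡25, 25^2≡10, 25^4≡18, 25^8≡37, 25^16≡16, 25^32≡10, 25^64≡18.
115 = 1 + 2 + 16 + 32 + 64, so 25^115 ≡ 25·10·16·10·18 ≡ 40 (mod 41).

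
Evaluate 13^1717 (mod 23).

13

Square-and-reduce mod 23: 13^1≡13, 13^2≡8, 13^4≡18, 13^8≡2, 13^16≡4, 13^32≡16, 13^64≡3, 13^128≡9, 13^256≡12, 13^512≡6, 13^1024≡13.
Since 1717 = 1 + 4 + 16 + 32 + 128 + 512 + 1024 in binary, 13^1717 ≡ 13·18·4·16·9·6·13 ≡ 13 (mod 23).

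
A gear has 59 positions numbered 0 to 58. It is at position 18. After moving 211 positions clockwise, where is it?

52

211 − 3·59 = 34, so 211 ≡ 34 (mod 59).
(18 + 34) mod 59 = 52.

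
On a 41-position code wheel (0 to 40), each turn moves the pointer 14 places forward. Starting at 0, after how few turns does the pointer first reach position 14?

1

The inverse of 14 mod 41 is 3 (since 14·3 = 42 ≡ 1).
Multiplying both sides by 3: x ≡ 3·14 = 42 ≡ 1 (mod 41).
Check: 14·1 = 14 = 0·41 + 14.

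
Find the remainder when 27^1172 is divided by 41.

Square-and-reduce mod 41: 27^1≡27, 27^2≡32, 27^4≡40, 27^8≡1, 27^16≡1, 27^32≡1, 27^64≡1, 27^128≡1, 27^256≡1, 27^512≡1, 27^1024≡1.
1172 = 4 + 16 + 128 + 1024, so 27^1172 ≡ 40·1·1·1 ≡ 40 (mod 41).

40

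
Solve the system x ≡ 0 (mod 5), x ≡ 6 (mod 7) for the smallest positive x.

x ≡ 0 (mod 5) gives x ∈ {0, 5, 10, 15, 20}.
The first of these with x mod 7 = 6 is 20.

20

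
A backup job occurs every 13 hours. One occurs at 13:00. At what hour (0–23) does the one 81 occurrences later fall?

81·13 = 1053.
1053 − 43·24 = 21, so 1053 ≡ 21 (mod 24).
(13 + 21) mod 24 = 10.

10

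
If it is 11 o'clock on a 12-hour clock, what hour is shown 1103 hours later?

10

1103 = 91·12 + 11, so 1103 mod 12 = 11.
11 + 11 → 10 on a 12-hour dial.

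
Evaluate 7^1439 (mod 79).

Square-and-reduce mod 79: 7^1≡7, 7^2≡49, 7^4≡31, 7^8≡13, 7^16≡11, 7^32≡42, 7^64≡26, 7^128≡44, 7^256≡40, 7^512≡20, 7^1024≡5.
Since 1439 = 1 + 2 + 4 + 8 + 16 + 128 + 256 + 1024 in binary, 7^1439 ≡ 7·49·31·13·11·44·40·5 ≡ 28 (mod 79).

28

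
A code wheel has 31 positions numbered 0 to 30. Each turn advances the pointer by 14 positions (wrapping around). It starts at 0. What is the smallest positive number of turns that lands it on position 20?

28

The inverse of 14 mod 31 is 20 (since 14·20 = 280 ≡ 1).
Multiplying both sides by 20: x ≡ 20·20 = 400 ≡ 28 (mod 31).
Check: 14·28 = 392 = 12·31 + 20.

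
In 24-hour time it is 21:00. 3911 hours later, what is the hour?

Dividing 3911 by 24 gives quotient 162 and remainder 23.
(21 + 23) mod 24 = 20.

20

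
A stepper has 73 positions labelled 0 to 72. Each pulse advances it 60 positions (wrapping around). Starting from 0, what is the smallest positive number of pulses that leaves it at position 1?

73 = 1·60 + 13
60 = 4·13 + 8
13 = 1·8 + 5
8 = 1·5 + 3
5 = 1·3 + 2
3 = 1·2 + 1
2 = 2·1 + 0
Back-substituting gives 60·28 ≡ 1 (mod 73).

28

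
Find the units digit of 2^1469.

2

Last digits of 2^n: 2, 4, 8, 6 (period 4).
1469 mod 4 = 1, so the last digit matches 2^1 = 2.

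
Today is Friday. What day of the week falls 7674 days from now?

7674 = 1096·7 + 2, so 7674 mod 7 = 2.
Friday + 2 days → Sunday.

Sunday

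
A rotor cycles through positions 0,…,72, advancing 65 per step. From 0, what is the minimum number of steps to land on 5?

45

65⁻¹ ≡ 9 (mod 73) because 65·9 = 585 = 8·73 + 1.
So x ≡ 9·5 = 45 ≡ 45 (mod 73).
Check: 65·45 = 2925 = 40·73 + 5.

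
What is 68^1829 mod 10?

The units digit of 68^n cycles with period 4: 8, 4, 2, 6, …
1829 leaves remainder 1 on division by 4, so 68^1829 ends in 8.

8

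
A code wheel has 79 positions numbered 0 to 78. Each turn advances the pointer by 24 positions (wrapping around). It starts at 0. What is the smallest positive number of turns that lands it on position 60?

The inverse of 24 mod 79 is 56 (since 24·56 = 1344 ≡ 1).
Multiplying both sides by 56: x ≡ 56·60 = 3360 ≡ 42 (mod 79).
Check: 24·42 = 1008 = 12·79 + 60.

42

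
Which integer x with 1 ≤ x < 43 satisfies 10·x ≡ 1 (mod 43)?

13

43 = 4·10 + 3
10 = 3·3 + 1
3 = 3·1 + 0
Back-substituting gives 10·13 ≡ 1 (mod 43).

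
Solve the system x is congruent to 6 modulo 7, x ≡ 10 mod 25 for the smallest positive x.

160

x ≡ 6 (mod 7) gives x ∈ {6, 13, 20, 27, 34, 41, 48, 55, …}.
The first of these with x mod 25 = 10 is 160.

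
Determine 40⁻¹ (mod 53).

4

53 = 1·40 + 13
40 = 3·13 + 1
13 = 13·1 + 0
Back-substituting gives 40·4 ≡ 1 (mod 53).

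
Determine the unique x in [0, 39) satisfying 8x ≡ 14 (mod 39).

The inverse of 8 mod 39 is 5 (since 8·5 = 40 ≡ 1).
Multiplying both sides by 5: x ≡ 5·14 = 70 ≡ 31 (mod 39).

31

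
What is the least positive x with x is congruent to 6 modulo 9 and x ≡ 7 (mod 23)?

168

Since 23·2 ≡ 1 (mod 9), take x = 7 + 23·((6−7)·2 mod 9) = 7 + 23·7 = 168.
Check: 168 mod 9 = 6, 168 mod 23 = 7.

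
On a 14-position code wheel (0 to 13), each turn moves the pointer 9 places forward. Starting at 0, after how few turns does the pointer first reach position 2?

9⁻¹ ≡ 11 (mod 14) because 9·11 = 99 = 7·14 + 1.
So x ≡ 11·2 = 22 ≡ 8 (mod 14).
Check: 9·8 = 72 = 5·14 + 2.

8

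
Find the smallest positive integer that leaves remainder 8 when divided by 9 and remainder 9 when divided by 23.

x ≡ 8 (mod 9) gives x ∈ {8, 17, 26, 35, 44, 53, 62, 71, …}.
The first of these with x mod 23 = 9 is 170.

170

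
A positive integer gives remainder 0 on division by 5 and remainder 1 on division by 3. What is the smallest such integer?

x ≡ 1 (mod 3) gives x ∈ {1, 4, 7, 10}.
The first of these with x mod 5 = 0 is 10.

10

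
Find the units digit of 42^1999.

8

Powers of 2 mod 10 repeat with period 4: 2, 4, 8, 6.
1999 leaves remainder 3 on division by 4, so 42^1999 ends in 8.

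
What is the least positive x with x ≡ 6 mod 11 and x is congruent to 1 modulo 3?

x ≡ 1 (mod 3) gives x ∈ {1, 4, 7, 10, 13, 16, 19, 22, …}.
The first of these with x mod 11 = 6 is 28.

28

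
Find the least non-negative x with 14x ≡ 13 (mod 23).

14⁻¹ ≡ 5 (mod 23) because 14·5 = 70 = 3·23 + 1.
Multiplying both sides by 5: x ≡ 5·13 = 65 ≡ 19 (mod 23).
Check: 14·19 = 266 = 11·23 + 13.

19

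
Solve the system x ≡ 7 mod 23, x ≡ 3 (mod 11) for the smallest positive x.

x ≡ 3 (mod 11) gives x ∈ {3, 14, 25, 36, 47, 58, 69, 80, …}.
The first of these with x mod 23 = 7 is 168.

168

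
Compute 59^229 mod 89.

70

Successive squares of 59 mod 89: 59^1≡59, 59^2≡10, 59^4≡11, 59^8≡32, 59^16≡45, 59^32≡67, 59^64≡39, 59^128≡8.
229 = 1 + 4 + 32 + 64 + 128, so 59^229 ≡ 59·11·67·39·8 ≡ 70 (mod 89).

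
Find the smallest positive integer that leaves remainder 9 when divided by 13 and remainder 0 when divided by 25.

100

x ≡ 9 (mod 13) gives x ∈ {9, 22, 35, 48, 61, 74, 87, 100}.
The first of these with x mod 25 = 0 is 100.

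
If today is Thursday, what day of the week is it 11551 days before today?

Wednesday

Dividing 11551 by 7 gives quotient 1650 and remainder 1.
Thursday − 1 day → Wednesday.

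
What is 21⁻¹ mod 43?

41

21·41 = 861 = 20·43 + 1, so 21⁻¹ ≡ 41 (mod 43).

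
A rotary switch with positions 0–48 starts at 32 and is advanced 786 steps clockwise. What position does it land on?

34

Dividing 786 by 49 gives quotient 16 and remainder 2.
(32 + 2) mod 49 = 34.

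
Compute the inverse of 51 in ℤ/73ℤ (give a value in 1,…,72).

51·63 = 3213 = 44·73 + 1, so 51⁻¹ ≡ 63 (mod 73).

63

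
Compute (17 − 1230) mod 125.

37

Dividing 1230 by 125 gives quotient 9 and remainder 105.
(17 − 105) mod 125 = 37.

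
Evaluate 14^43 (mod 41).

By repeated squaring mod 41: 14^1≡14, 14^2≡32, 14^4≡40, 14^8≡1, 14^16≡1, 14^32≡1.
Since 43 = 1 + 2 + 8 + 32 in binary, 14^43 ≡ 14·32·1·1 ≡ 38 (mod 41).

38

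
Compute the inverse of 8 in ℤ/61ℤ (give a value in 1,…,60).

8·23 = 184 = 3·61 + 1, so 8⁻¹ ≡ 23 (mod 61).

23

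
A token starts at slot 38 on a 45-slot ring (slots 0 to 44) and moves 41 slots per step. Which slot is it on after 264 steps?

17

264·41 = 10824.
Dividing 10824 by 45 gives quotient 240 and remainder 24.
(38 + 24) mod 45 = 17.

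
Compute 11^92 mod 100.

By repeated squaring mod 100: 11^1≡11, 11^2≡21, 11^4≡41, 11^8≡81, 11^16≡61, 11^32≡21, 11^64≡41.
Since 92 = 4 + 8 + 16 + 64 in binary, 11^92 ≡ 41·81·61·41 ≡ 21 (mod 100).

21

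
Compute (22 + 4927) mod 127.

4927 mod 127 = 101 (since 38·127 = 4826).
(22 + 101) mod 127 = 123.

123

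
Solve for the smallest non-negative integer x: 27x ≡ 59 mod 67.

The inverse of 27 mod 67 is 5 (since 27·5 = 135 ≡ 1).
So x ≡ 5·59 = 295 ≡ 27 (mod 67).
Check: 27·27 = 729 = 10·67 + 59.

27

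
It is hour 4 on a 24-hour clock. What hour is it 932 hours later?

0

932 mod 24 = 20 (since 38·24 = 912).
(4 + 20) mod 24 = 0.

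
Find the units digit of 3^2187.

Powers of 3 mod 10 repeat with period 4: 3, 9, 7, 1.
2187 mod 4 = 3, so the last digit matches 3^3 = 7.

7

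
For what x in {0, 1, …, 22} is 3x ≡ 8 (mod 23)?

18

3⁻¹ ≡ 8 (mod 23) because 3·8 = 24 = 1·23 + 1.
Multiplying both sides by 8: x ≡ 8·8 = 64 ≡ 18 (mod 23).
Check: 3·18 = 54 = 2·23 + 8.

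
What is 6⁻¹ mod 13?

13 = 2·6 + 1
6 = 6·1 + 0
Back-substituting gives 6·11 ≡ 1 (mod 13).

11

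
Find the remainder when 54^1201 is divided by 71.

54

Successive squares of 54 mod 71: 54^1≡54, 54^2≡5, 54^4≡25, 54^8≡57, 54^16≡54, 54^32≡5, 54^64≡25, 54^128≡57, 54^256≡54, 54^512≡5, 54^1024≡25.
Since 1201 = 1 + 16 + 32 + 128 + 1024 in binary, 54^1201 ≡ 54·54·5·57·25 ≡ 54 (mod 71).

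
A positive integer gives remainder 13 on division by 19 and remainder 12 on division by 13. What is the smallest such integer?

51

Since 13·3 ≡ 1 (mod 19), take x = 12 + 13·((13−12)·3 mod 19) = 12 + 13·3 = 51.
Check: 51 mod 19 = 13, 51 mod 13 = 12.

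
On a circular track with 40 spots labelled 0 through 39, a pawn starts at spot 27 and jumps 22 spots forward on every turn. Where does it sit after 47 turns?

21

47·22 = 1034.
1034 − 25·40 = 34, so 1034 ≡ 34 (mod 40).
(27 + 34) mod 40 = 21.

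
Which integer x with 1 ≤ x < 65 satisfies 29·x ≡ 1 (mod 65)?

9

29·9 = 261 = 4·65 + 1, so 29⁻¹ ≡ 9 (mod 65).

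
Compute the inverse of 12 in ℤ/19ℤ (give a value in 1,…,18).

19 = 1·12 + 7
12 = 1·7 + 5
7 = 1·5 + 2
5 = 2·2 + 1
2 = 2·1 + 0
Back-substituting gives 12·8 ≡ 1 (mod 19).

8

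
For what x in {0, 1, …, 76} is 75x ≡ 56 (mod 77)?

49

The inverse of 75 mod 77 is 38 (since 75·38 = 2850 ≡ 1).
So x ≡ 38·56 = 2128 ≡ 49 (mod 77).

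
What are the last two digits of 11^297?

By repeated squaring mod 100: 11^1≡11, 11^2≡21, 11^4≡41, 11^8≡81, 11^16≡61, 11^32≡21, 11^64≡41, 11^128≡81, 11^256≡61.
Since 297 = 1 + 8 + 32 + 256 in binary, 11^297 ≡ 11·81·21·61 ≡ 71 (mod 100).

71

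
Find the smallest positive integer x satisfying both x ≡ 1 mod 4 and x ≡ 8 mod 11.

x ≡ 1 (mod 4) gives x ∈ {1, 5, 9, 13, 17, 21, 25, 29, …}.
The first of these with x mod 11 = 8 is 41.

41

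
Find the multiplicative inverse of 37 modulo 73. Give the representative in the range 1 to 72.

37·2 = 74 = 1·73 + 1, so 37⁻¹ ≡ 2 (mod 73).

2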